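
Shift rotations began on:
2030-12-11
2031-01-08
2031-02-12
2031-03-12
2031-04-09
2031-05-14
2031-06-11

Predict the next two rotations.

These are Wednesdays at 28- or 35-day spacing (28, 35, 28, 28, 35, 28).
The pattern: 2nd Wednesday of the month.
2nd Wednesday of July 2031: 2031-07-09.
2nd Wednesday of August 2031: 2031-08-13.

2031-07-09, 2031-08-13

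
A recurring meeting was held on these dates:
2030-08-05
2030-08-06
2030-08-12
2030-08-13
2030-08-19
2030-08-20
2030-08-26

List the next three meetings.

2030-08-27, 2030-09-02, 2030-09-03

Gaps: 1, 6, 1, 6, 1, 6 days — not constant, but cyclic with period 2.
The events fall on every Monday and Tuesday.
The following Tuesday is 2030-08-27.
The following Monday is 2030-09-02.
The following Tuesday is 2030-09-03.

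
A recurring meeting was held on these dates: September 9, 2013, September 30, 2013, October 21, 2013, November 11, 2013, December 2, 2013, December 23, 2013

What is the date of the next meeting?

January 13, 2014

Gaps between consecutive events: 21, 21, 21, 21, 21 days — a constant 21-day interval.
December 23, 2013 + 21 days = January 13, 2014.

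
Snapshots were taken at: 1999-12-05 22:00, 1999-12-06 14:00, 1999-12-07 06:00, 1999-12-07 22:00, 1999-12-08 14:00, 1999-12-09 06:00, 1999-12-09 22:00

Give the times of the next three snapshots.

1999-12-10 14:00, 1999-12-11 06:00, 1999-12-11 22:00

The interval is a steady 16 hours (16, 16, 16, 16, 16, 16).
1999-12-09 22:00 + 16 h = 1999-12-10 14:00.
1999-12-10 14:00 + 16 h = 1999-12-11 06:00.
1999-12-11 06:00 + 16 h = 1999-12-11 22:00.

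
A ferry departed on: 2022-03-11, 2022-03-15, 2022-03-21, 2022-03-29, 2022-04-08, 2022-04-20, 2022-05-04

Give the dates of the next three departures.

Intervals are 4, 6, 8, 10, 12, 14 days — an arithmetic progression with common difference 2.
Next gap: 16 days. 2022-05-04 + 16 days = 2022-05-20.
Next gap: 18 days. 2022-05-20 + 18 days = 2022-06-07.
Next gap: 20 days. 2022-06-07 + 20 days = 2022-06-27.

2022-05-20, 2022-06-07, 2022-06-27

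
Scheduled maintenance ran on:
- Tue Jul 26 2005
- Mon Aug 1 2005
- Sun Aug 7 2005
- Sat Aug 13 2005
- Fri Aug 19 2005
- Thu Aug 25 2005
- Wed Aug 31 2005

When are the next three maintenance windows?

Every event comes 6 days after the last (6, 6, 6, 6, 6, 6).
Wed Aug 31 2005 + 6 days = Tue Sep 6 2005.
Tue Sep 6 2005 + 6 days = Mon Sep 12 2005.
Mon Sep 12 2005 + 6 days = Sun Sep 18 2005.

Tue Sep 6 2005, Mon Sep 12 2005, Sun Sep 18 2005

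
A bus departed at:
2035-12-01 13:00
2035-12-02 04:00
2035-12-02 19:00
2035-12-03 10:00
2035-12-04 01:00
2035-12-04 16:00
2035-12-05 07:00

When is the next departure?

The interval is a steady 15 hours (15, 15, 15, 15, 15, 15).
2035-12-05 07:00 + 15 h = 2035-12-05 22:00.

2035-12-05 22:00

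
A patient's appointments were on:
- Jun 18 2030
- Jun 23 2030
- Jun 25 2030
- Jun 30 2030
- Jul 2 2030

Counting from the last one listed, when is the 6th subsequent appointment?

Jul 23 2030

The gap pattern 5, 2, 5, 2 repeats every 2 events.
These are the Tuesdays and Sundays of each week.
Next Sunday: Jul 7 2030.
Next Tuesday: Jul 9 2030.
The following Sunday is Jul 14 2030.
The following Tuesday is Jul 16 2030.
Next Sunday: Jul 21 2030.
Next Tuesday: Jul 23 2030.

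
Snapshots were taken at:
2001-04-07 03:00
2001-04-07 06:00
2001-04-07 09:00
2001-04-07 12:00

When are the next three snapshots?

2001-04-07 15:00, 2001-04-07 18:00, 2001-04-07 21:00

Gaps: 3, 3, 3 hours — each event is 3 hours after the previous one.
2001-04-07 12:00 + 3 h = 2001-04-07 15:00.
2001-04-07 15:00 + 3 h = 2001-04-07 18:00.
2001-04-07 18:00 + 3 h = 2001-04-07 21:00.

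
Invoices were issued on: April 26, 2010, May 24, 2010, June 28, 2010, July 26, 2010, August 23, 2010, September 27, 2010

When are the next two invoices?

Gaps: 28, 35, 28, 28, 35 days — a mix of 28 and 35. Every date is a Monday.
Each is the 4th Monday of its month.
October 2010 — 4th Monday is October 25, 2010.
November 2010 — 4th Monday is November 22, 2010.

October 25, 2010; November 22, 2010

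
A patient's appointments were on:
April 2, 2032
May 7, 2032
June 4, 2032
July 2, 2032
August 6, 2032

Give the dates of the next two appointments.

September 3, 2032; October 1, 2032

These are Fridays at 28- or 35-day spacing (35, 28, 28, 35).
The pattern: 1st Friday of the month.
1st Friday of September 2032: September 3, 2032.
1st Friday of October 2032: October 1, 2032.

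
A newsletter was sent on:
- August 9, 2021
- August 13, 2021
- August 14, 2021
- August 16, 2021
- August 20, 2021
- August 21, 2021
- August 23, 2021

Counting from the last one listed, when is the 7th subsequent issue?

Gaps: 4, 1, 2, 4, 1, 2 days — not constant, but cyclic with period 3.
The events fall on every Monday, Friday and Saturday.
The following Friday is August 27, 2021.
The following Saturday is August 28, 2021.
The following Monday is August 30, 2021.
Next Friday: September 3, 2021.
The following Saturday is September 4, 2021.
The following Monday is September 6, 2021.
Next Friday: September 10, 2021.

September 10, 2021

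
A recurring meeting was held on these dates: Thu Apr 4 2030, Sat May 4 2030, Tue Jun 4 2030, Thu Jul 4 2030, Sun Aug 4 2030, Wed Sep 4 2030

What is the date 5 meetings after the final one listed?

Tue Feb 4 2031

Gaps: 30, 31, 30, 31, 31 days — not constant. Every event is on the 4th of the month.
Pattern: the 4th of each month.
Next: October 2030 → Fri Oct 4 2030.
November 2030: Mon Nov 4 2030.
December 2030: Wed Dec 4 2030.
Next: January 2031 → Sat Jan 4 2031.
February 2031: Tue Feb 4 2031.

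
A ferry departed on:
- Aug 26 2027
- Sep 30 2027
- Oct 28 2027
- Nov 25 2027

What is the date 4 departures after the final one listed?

Every date is a Thursday; gaps 35, 28, 28 days.
Each is the last Thursday of its month (at least one falls on the 29th or later, ruling out '4th Thursday').
December 2027 ends with Thursday Dec 30 2027.
Last Thursday of January 2028: Jan 27 2028.
February 2028 ends with Thursday Feb 24 2028.
Last Thursday of March 2028: Mar 30 2028.

Mar 30 2028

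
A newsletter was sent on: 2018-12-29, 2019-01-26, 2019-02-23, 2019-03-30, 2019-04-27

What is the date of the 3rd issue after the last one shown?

All Saturdays; the gaps (28, 28, 35, 28) vary with month length.
This is the last Saturday of each month.
Last Saturday of May 2019: 2019-05-25.
June 2019 ends with Saturday 2019-06-29.
July 2019 ends with Saturday 2019-07-27.

2019-07-27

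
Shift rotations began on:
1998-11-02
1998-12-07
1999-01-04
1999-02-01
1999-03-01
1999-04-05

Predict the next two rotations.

These are Mondays at 28- or 35-day spacing (35, 28, 28, 28, 35).
The pattern: 1st Monday of the month.
May 1999 — 1st Monday is 1999-05-03.
June 1999 — 1st Monday is 1999-06-07.

1999-05-03, 1999-06-07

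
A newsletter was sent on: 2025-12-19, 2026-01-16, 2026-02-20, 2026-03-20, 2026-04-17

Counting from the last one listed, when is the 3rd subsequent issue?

2026-07-17

These are Fridays at 28- or 35-day spacing (28, 35, 28, 28).
The pattern: 3rd Friday of the month.
3rd Friday of May 2026: 2026-05-15.
June 2026 — 3rd Friday is 2026-06-19.
July 2026 — 3rd Friday is 2026-07-17.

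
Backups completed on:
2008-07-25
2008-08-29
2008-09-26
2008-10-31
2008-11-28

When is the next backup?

These are Fridays with 35, 28, 35, 28-day gaps.
Each is the final Friday of its month — 2008-08-29 is past the 28th, so '4th Friday' doesn't fit.
Last Friday of December 2008: 2008-12-26.

2008-12-26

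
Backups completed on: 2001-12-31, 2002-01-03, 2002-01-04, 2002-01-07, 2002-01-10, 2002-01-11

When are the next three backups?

2002-01-14, 2002-01-17, 2002-01-18

Gaps: 3, 1, 3, 3, 1 days — not constant, but cyclic with period 3.
The events fall on every Monday, Thursday and Friday.
Next Monday: 2002-01-14.
The following Thursday is 2002-01-17.
The following Friday is 2002-01-18.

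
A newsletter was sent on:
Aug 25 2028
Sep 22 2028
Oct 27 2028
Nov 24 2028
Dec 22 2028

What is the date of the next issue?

Jan 26 2029

All dates are Fridays, 28, 35, 28, 28 days apart.
Specifically, the 4th Friday of each month.
January 2029 — 4th Friday is Jan 26 2029.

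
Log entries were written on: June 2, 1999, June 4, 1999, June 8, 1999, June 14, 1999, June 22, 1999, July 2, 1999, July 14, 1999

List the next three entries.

Intervals are 2, 4, 6, 8, 10, 12 days — an arithmetic progression with common difference 2.
Next gap: 14 days. July 14, 1999 + 14 days = July 28, 1999.
Next gap: 16 days. July 28, 1999 + 16 days = August 13, 1999.
Next gap: 18 days. August 13, 1999 + 18 days = August 31, 1999.

July 28, 1999; August 13, 1999; August 31, 1999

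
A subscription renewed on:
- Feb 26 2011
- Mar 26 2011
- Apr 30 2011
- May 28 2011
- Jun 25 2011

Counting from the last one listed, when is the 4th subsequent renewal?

These are Saturdays with 28, 35, 28, 28-day gaps.
Each is the final Saturday of its month — Apr 30 2011 is past the 28th, so '4th Saturday' doesn't fit.
July 2011 ends with Saturday Jul 30 2011.
Last Saturday of August 2011: Aug 27 2011.
Last Saturday of September 2011: Sep 24 2011.
Last Saturday of October 2011: Oct 29 2011.

Oct 29 2011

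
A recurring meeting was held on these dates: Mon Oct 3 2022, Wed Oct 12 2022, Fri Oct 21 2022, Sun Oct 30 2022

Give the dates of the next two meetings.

Every event comes 9 days after the last (9, 9, 9).
Sun Oct 30 2022 + 9 days = Tue Nov 8 2022.
Tue Nov 8 2022 + 9 days = Thu Nov 17 2022.

Tue Nov 8 2022, Thu Nov 17 2022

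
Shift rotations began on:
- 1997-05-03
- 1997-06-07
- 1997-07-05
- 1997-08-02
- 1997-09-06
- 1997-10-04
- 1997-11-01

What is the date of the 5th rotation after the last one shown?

1998-04-04

These are Saturdays at 28- or 35-day spacing (35, 28, 28, 35, 28, 28).
The pattern: 1st Saturday of the month.
1st Saturday of December 1997: 1997-12-06.
1st Saturday of January 1998: 1998-01-03.
1st Saturday of February 1998: 1998-02-07.
1st Saturday of March 1998: 1998-03-07.
April 1998 — 1st Saturday is 1998-04-04.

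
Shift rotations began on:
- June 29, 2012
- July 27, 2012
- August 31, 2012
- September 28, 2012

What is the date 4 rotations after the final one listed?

January 25, 2013

All Fridays; the gaps (28, 35, 28) vary with month length.
This is the last Friday of each month.
Last Friday of October 2012: October 26, 2012.
Last Friday of November 2012: November 30, 2012.
Last Friday of December 2012: December 28, 2012.
January 2013 ends with Friday January 25, 2013.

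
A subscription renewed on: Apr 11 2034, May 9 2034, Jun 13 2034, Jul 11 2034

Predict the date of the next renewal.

Aug 8 2034

These are Tuesdays at 28- or 35-day spacing (28, 35, 28).
The pattern: 2nd Tuesday of the month.
2nd Tuesday of August 2034: Aug 8 2034.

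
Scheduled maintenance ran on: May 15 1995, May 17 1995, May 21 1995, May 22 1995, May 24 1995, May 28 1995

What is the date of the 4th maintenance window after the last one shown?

Jun 5 1995

Gaps: 2, 4, 1, 2, 4 days — not constant, but cyclic with period 3.
The events fall on every Monday, Wednesday and Sunday.
The following Monday is May 29 1995.
The following Wednesday is May 31 1995.
The following Sunday is Jun 4 1995.
Next Monday: Jun 5 1995.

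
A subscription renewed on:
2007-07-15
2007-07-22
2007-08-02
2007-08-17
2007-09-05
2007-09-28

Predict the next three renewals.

2007-10-25, 2007-11-25, 2007-12-30

Gaps: 7, 11, 15, 19, 23 days — each gap is 4 larger than the previous one.
Next gap: 27 days. 2007-09-28 + 27 days = 2007-10-25.
Next gap: 31 days. 2007-10-25 + 31 days = 2007-11-25.
Next gap: 35 days. 2007-11-25 + 35 days = 2007-12-30.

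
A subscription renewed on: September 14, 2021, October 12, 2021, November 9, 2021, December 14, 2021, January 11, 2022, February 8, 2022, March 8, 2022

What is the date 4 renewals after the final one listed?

These are Tuesdays at 28- or 35-day spacing (28, 28, 35, 28, 28, 28).
The pattern: 2nd Tuesday of the month.
April 2022 — 2nd Tuesday is April 12, 2022.
May 2022 — 2nd Tuesday is May 10, 2022.
2nd Tuesday of June 2022: June 14, 2022.
2nd Tuesday of July 2022: July 12, 2022.

July 12, 2022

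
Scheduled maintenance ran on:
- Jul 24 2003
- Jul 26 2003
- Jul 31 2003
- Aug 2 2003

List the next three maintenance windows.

The gap pattern 2, 5, 2 repeats every 2 events.
These are the Thursdays and Saturdays of each week.
Next Thursday: Aug 7 2003.
Next Saturday: Aug 9 2003.
The following Thursday is Aug 14 2003.

Aug 7 2003, Aug 9 2003, Aug 14 2003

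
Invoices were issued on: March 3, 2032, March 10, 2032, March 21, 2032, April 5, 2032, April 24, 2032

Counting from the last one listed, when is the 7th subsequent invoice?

December 25, 2032

Gaps: 7, 11, 15, 19 days — each gap is 4 larger than the previous one.
Next gap: 23 days. April 24, 2032 + 23 days = May 17, 2032.
Next gap: 27 days. May 17, 2032 + 27 days = June 13, 2032.
Next gap: 31 days. June 13, 2032 + 31 days = July 14, 2032.
Next gap: 35 days. July 14, 2032 + 35 days = August 18, 2032.
Next gap: 39 days. August 18, 2032 + 39 days = September 26, 2032.
Next gap: 43 days. September 26, 2032 + 43 days = November 8, 2032.
Next gap: 47 days. November 8, 2032 + 47 days = December 25, 2032.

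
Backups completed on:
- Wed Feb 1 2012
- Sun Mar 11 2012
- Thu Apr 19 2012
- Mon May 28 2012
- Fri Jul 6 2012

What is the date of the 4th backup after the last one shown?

Sun Dec 9 2012

Every event comes 39 days after the last (39, 39, 39, 39).
Fri Jul 6 2012 + 39 days = Tue Aug 14 2012.
Tue Aug 14 2012 + 39 days = Sat Sep 22 2012.
Sat Sep 22 2012 + 39 days = Wed Oct 31 2012.
Wed Oct 31 2012 + 39 days = Sun Dec 9 2012.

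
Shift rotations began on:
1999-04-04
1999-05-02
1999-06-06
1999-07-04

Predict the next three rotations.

Gaps: 28, 35, 28 days — a mix of 28 and 35. Every date is a Sunday.
Each is the 1st Sunday of its month.
1st Sunday of August 1999: 1999-08-01.
September 1999 — 1st Sunday is 1999-09-05.
1st Sunday of October 1999: 1999-10-03.

1999-08-01, 1999-09-05, 1999-10-03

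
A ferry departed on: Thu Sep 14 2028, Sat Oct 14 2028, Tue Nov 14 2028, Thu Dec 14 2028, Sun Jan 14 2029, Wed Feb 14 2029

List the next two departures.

Each date is the 14th; the gaps (30, 31, 30, 31, 31) track the month lengths.
The rule is the 14th of each month.
March 2029: Wed Mar 14 2029.
April 2029: Sat Apr 14 2029.

Wed Mar 14 2029, Sat Apr 14 2029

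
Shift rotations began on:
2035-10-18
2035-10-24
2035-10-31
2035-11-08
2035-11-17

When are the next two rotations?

Gaps: 6, 7, 8, 9 days — each gap is 1 larger than the previous one.
Next gap: 10 days. 2035-11-17 + 10 days = 2035-11-27.
Next gap: 11 days. 2035-11-27 + 11 days = 2035-12-08.

2035-11-27, 2035-12-08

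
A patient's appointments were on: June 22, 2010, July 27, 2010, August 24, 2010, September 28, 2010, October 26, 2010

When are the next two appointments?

These are Tuesdays at 28- or 35-day spacing (35, 28, 35, 28).
The pattern: 4th Tuesday of the month.
November 2010 — 4th Tuesday is November 23, 2010.
4th Tuesday of December 2010: December 28, 2010.

November 23, 2010; December 28, 2010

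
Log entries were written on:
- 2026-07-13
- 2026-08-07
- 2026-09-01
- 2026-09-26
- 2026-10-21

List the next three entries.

Every event comes 25 days after the last (25, 25, 25, 25).
2026-10-21 + 25 days = 2026-11-15.
2026-11-15 + 25 days = 2026-12-10.
2026-12-10 + 25 days = 2027-01-04.

2026-11-15, 2026-12-10, 2027-01-04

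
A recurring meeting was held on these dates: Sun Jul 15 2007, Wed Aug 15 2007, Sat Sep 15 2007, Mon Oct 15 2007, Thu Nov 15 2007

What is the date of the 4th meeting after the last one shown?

Sat Mar 15 2008

Each date is the 15th; the gaps (31, 31, 30, 31) track the month lengths.
The rule is the 15th of each month.
Next: December 2007 → Sat Dec 15 2007.
January 2008: Tue Jan 15 2008.
Next: February 2008 → Fri Feb 15 2008.
March 2008: Sat Mar 15 2008.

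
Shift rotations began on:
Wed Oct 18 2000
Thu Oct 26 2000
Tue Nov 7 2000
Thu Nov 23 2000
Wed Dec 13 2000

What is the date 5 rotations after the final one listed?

Tue May 22 2001

Gaps: 8, 12, 16, 20 days — each gap is 4 larger than the previous one.
Next gap: 24 days. Wed Dec 13 2000 + 24 days = Sat Jan 6 2001.
Next gap: 28 days. Sat Jan 6 2001 + 28 days = Sat Feb 3 2001.
Next gap: 32 days. Sat Feb 3 2001 + 32 days = Wed Mar 7 2001.
Next gap: 36 days. Wed Mar 7 2001 + 36 days = Thu Apr 12 2001.
Next gap: 40 days. Thu Apr 12 2001 + 40 days = Tue May 22 2001.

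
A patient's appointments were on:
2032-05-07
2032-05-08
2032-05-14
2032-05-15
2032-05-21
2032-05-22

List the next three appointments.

2032-05-28, 2032-05-29, 2032-06-04

The gap pattern 1, 6, 1, 6, 1 repeats every 2 events.
These are the Fridays and Saturdays of each week.
Next Friday: 2032-05-28.
The following Saturday is 2032-05-29.
The following Friday is 2032-06-04.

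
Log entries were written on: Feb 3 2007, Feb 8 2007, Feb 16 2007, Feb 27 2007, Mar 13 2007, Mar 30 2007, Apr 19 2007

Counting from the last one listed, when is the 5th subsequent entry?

Sep 11 2007

Gaps: 5, 8, 11, 14, 17, 20 days — each gap is 3 larger than the previous one.
Next gap: 23 days. Apr 19 2007 + 23 days = May 12 2007.
Next gap: 26 days. May 12 2007 + 26 days = Jun 7 2007.
Next gap: 29 days. Jun 7 2007 + 29 days = Jul 6 2007.
Next gap: 32 days. Jul 6 2007 + 32 days = Aug 7 2007.
Next gap: 35 days. Aug 7 2007 + 35 days = Sep 11 2007.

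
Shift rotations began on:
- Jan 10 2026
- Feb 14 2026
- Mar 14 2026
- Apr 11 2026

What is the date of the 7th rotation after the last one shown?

Nov 14 2026

Gaps: 35, 28, 28 days — a mix of 28 and 35. Every date is a Saturday.
Each is the 2nd Saturday of its month.
2nd Saturday of May 2026: May 9 2026.
2nd Saturday of June 2026: Jun 13 2026.
July 2026 — 2nd Saturday is Jul 11 2026.
2nd Saturday of August 2026: Aug 8 2026.
2nd Saturday of September 2026: Sep 12 2026.
2nd Saturday of October 2026: Oct 10 2026.
November 2026 — 2nd Saturday is Nov 14 2026.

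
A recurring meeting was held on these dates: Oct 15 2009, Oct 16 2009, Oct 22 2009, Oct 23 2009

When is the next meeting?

Oct 29 2009

Gaps: 1, 6, 1 days — not constant, but cyclic with period 2.
The events fall on every Thursday and Friday.
Next Thursday: Oct 29 2009.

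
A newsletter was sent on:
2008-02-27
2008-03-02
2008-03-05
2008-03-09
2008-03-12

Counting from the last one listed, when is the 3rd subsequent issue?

The gap pattern 4, 3, 4, 3 repeats every 2 events.
These are the Wednesdays and Sundays of each week.
Next Sunday: 2008-03-16.
The following Wednesday is 2008-03-19.
Next Sunday: 2008-03-23.

2008-03-23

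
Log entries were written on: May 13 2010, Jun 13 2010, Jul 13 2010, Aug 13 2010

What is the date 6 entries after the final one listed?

Each date is the 13th; the gaps (31, 30, 31) track the month lengths.
The rule is the 13th of each month.
Next: September 2010 → Sep 13 2010.
October 2010: Oct 13 2010.
November 2010: Nov 13 2010.
December 2010: Dec 13 2010.
Next: January 2011 → Jan 13 2011.
February 2011: Feb 13 2011.

Feb 13 2011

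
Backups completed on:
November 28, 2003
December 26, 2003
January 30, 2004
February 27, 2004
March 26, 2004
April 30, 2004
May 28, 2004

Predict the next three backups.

These are Fridays with 28, 35, 28, 28, 35, 28-day gaps.
Each is the final Friday of its month — January 30, 2004 is past the 28th, so '4th Friday' doesn't fit.
Last Friday of June 2004: June 25, 2004.
July 2004 ends with Friday July 30, 2004.
August 2004 ends with Friday August 27, 2004.

June 25, 2004; July 30, 2004; August 27, 2004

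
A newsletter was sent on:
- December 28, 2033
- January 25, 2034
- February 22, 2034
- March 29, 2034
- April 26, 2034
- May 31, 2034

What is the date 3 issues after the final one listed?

August 30, 2034

These are Wednesdays with 28, 28, 35, 28, 35-day gaps.
Each is the final Wednesday of its month — March 29, 2034 is past the 28th, so '4th Wednesday' doesn't fit.
June 2034 ends with Wednesday June 28, 2034.
July 2034 ends with Wednesday July 26, 2034.
August 2034 ends with Wednesday August 30, 2034.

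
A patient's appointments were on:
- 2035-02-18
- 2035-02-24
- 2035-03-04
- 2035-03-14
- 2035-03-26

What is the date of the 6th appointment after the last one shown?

Intervals are 6, 8, 10, 12 days — an arithmetic progression with common difference 2.
Next gap: 14 days. 2035-03-26 + 14 days = 2035-04-09.
Next gap: 16 days. 2035-04-09 + 16 days = 2035-04-25.
Next gap: 18 days. 2035-04-25 + 18 days = 2035-05-13.
Next gap: 20 days. 2035-05-13 + 20 days = 2035-06-02.
Next gap: 22 days. 2035-06-02 + 22 days = 2035-06-24.
Next gap: 24 days. 2035-06-24 + 24 days = 2035-07-18.

2035-07-18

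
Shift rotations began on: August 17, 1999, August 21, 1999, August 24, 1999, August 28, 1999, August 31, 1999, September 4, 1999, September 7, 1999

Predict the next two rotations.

Gaps: 4, 3, 4, 3, 4, 3 days — not constant, but cyclic with period 2.
The events fall on every Tuesday and Saturday.
The following Saturday is September 11, 1999.
Next Tuesday: September 14, 1999.

September 11, 1999; September 14, 1999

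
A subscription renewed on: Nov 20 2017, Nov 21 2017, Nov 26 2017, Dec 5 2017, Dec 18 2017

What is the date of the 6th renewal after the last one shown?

May 29 2018

Gaps: 1, 5, 9, 13 days — each gap is 4 larger than the previous one.
Next gap: 17 days. Dec 18 2017 + 17 days = Jan 4 2018.
Next gap: 21 days. Jan 4 2018 + 21 days = Jan 25 2018.
Next gap: 25 days. Jan 25 2018 + 25 days = Feb 19 2018.
Next gap: 29 days. Feb 19 2018 + 29 days = Mar 20 2018.
Next gap: 33 days. Mar 20 2018 + 33 days = Apr 22 2018.
Next gap: 37 days. Apr 22 2018 + 37 days = May 29 2018.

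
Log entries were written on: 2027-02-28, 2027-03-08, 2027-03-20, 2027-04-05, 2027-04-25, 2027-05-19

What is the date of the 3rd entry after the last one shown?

2027-08-23

Gaps: 8, 12, 16, 20, 24 days — each gap is 4 larger than the previous one.
Next gap: 28 days. 2027-05-19 + 28 days = 2027-06-16.
Next gap: 32 days. 2027-06-16 + 32 days = 2027-07-18.
Next gap: 36 days. 2027-07-18 + 36 days = 2027-08-23.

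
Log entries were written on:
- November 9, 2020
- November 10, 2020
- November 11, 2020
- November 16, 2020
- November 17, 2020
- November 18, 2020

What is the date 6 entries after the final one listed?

Gaps: 1, 1, 5, 1, 1 days — not constant, but cyclic with period 3.
The events fall on every Monday, Tuesday and Wednesday.
Next Monday: November 23, 2020.
The following Tuesday is November 24, 2020.
Next Wednesday: November 25, 2020.
Next Monday: November 30, 2020.
The following Tuesday is December 1, 2020.
The following Wednesday is December 2, 2020.

December 2, 2020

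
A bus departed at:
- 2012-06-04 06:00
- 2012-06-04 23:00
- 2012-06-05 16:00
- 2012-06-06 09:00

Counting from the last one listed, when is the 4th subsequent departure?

2012-06-09 05:00

Spacing: 17, 17, 17 h — constant 17 h.
2012-06-06 09:00 + 17 h = 2012-06-07 02:00.
2012-06-07 02:00 + 17 h = 2012-06-07 19:00.
2012-06-07 19:00 + 17 h = 2012-06-08 12:00.
2012-06-08 12:00 + 17 h = 2012-06-09 05:00.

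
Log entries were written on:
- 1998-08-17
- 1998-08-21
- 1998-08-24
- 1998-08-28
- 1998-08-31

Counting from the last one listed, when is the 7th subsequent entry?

The gap pattern 4, 3, 4, 3 repeats every 2 events.
These are the Mondays and Fridays of each week.
The following Friday is 1998-09-04.
Next Monday: 1998-09-07.
The following Friday is 1998-09-11.
The following Monday is 1998-09-14.
Next Friday: 1998-09-18.
The following Monday is 1998-09-21.
Next Friday: 1998-09-25.

1998-09-25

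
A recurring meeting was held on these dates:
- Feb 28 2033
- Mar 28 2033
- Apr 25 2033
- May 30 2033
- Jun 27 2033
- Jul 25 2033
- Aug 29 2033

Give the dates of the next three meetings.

All Mondays; the gaps (28, 28, 35, 28, 28, 35) vary with month length.
This is the last Monday of each month.
September 2033 ends with Monday Sep 26 2033.
Last Monday of October 2033: Oct 31 2033.
November 2033 ends with Monday Nov 28 2033.

Sep 26 2033, Oct 31 2033, Nov 28 2033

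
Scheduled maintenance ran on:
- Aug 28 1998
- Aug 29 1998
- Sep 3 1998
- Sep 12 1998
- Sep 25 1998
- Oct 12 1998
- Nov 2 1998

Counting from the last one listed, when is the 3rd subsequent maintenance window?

Intervals are 1, 5, 9, 13, 17, 21 days — an arithmetic progression with common difference 4.
Next gap: 25 days. Nov 2 1998 + 25 days = Nov 27 1998.
Next gap: 29 days. Nov 27 1998 + 29 days = Dec 26 1998.
Next gap: 33 days. Dec 26 1998 + 33 days = Jan 28 1999.

Jan 28 1999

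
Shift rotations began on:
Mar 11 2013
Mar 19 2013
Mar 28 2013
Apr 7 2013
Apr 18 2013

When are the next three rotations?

Apr 30 2013, May 13 2013, May 27 2013

Intervals are 8, 9, 10, 11 days — an arithmetic progression with common difference 1.
Next gap: 12 days. Apr 18 2013 + 12 days = Apr 30 2013.
Next gap: 13 days. Apr 30 2013 + 13 days = May 13 2013.
Next gap: 14 days. May 13 2013 + 14 days = May 27 2013.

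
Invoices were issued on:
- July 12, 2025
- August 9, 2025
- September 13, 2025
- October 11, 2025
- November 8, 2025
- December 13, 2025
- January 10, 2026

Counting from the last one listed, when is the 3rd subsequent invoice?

All dates are Saturdays, 28, 35, 28, 28, 35, 28 days apart.
Specifically, the 2nd Saturday of each month.
February 2026 — 2nd Saturday is February 14, 2026.
2nd Saturday of March 2026: March 14, 2026.
2nd Saturday of April 2026: April 11, 2026.

April 11, 2026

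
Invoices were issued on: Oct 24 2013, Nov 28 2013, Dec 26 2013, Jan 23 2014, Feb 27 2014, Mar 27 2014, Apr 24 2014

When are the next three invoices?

May 22 2014, Jun 26 2014, Jul 24 2014

Gaps: 35, 28, 28, 35, 28, 28 days — a mix of 28 and 35. Every date is a Thursday.
Each is the 4th Thursday of its month.
4th Thursday of May 2014: May 22 2014.
4th Thursday of June 2014: Jun 26 2014.
4th Thursday of July 2014: Jul 24 2014.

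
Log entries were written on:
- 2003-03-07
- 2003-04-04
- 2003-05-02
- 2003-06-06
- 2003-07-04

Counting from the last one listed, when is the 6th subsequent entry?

Gaps: 28, 28, 35, 28 days — a mix of 28 and 35. Every date is a Friday.
Each is the 1st Friday of its month.
August 2003 — 1st Friday is 2003-08-01.
1st Friday of September 2003: 2003-09-05.
October 2003 — 1st Friday is 2003-10-03.
1st Friday of November 2003: 2003-11-07.
1st Friday of December 2003: 2003-12-05.
1st Friday of January 2004: 2004-01-02.

2004-01-02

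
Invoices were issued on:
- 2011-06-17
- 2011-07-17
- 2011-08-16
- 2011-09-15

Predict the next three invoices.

2011-10-15, 2011-11-14, 2011-12-14

Every event comes 30 days after the last (30, 30, 30).
2011-09-15 + 30 days = 2011-10-15.
2011-10-15 + 30 days = 2011-11-14.
2011-11-14 + 30 days = 2011-12-14.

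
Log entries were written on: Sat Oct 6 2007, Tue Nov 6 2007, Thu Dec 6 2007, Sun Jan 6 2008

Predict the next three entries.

Gaps: 31, 30, 31 days — not constant. Every event is on the 6th of the month.
Pattern: the 6th of each month.
Next: February 2008 → Wed Feb 6 2008.
Next: March 2008 → Thu Mar 6 2008.
April 2008: Sun Apr 6 2008.

Wed Feb 6 2008, Thu Mar 6 2008, Sun Apr 6 2008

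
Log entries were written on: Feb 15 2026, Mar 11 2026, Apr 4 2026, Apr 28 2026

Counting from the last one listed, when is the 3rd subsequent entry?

Jul 9 2026

Gaps between consecutive events: 24, 24, 24 days — a constant 24-day interval.
Apr 28 2026 + 24 days = May 22 2026.
May 22 2026 + 24 days = Jun 15 2026.
Jun 15 2026 + 24 days = Jul 9 2026.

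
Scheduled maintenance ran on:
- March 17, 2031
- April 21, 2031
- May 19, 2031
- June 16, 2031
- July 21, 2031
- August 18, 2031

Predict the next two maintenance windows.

September 15, 2031; October 20, 2031

All dates are Mondays, 35, 28, 28, 35, 28 days apart.
Specifically, the 3rd Monday of each month.
September 2031 — 3rd Monday is September 15, 2031.
October 2031 — 3rd Monday is October 20, 2031.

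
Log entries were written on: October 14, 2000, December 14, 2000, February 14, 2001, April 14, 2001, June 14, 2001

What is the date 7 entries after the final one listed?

August 14, 2002

The day-of-month is always 14 (61, 62, 59, 61 days between events).
So this recurs on the 14th of every 2 months.
August 2001: August 14, 2001.
October 2001: October 14, 2001.
Next: December 2001 → December 14, 2001.
Next: February 2002 → February 14, 2002.
Next: April 2002 → April 14, 2002.
June 2002: June 14, 2002.
August 2002: August 14, 2002.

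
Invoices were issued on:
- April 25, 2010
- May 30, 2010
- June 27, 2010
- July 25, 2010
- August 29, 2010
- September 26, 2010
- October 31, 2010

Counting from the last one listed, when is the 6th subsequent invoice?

These are Sundays with 35, 28, 28, 35, 28, 35-day gaps.
Each is the final Sunday of its month — May 30, 2010 is past the 28th, so '4th Sunday' doesn't fit.
November 2010 ends with Sunday November 28, 2010.
December 2010 ends with Sunday December 26, 2010.
Last Sunday of January 2011: January 30, 2011.
Last Sunday of February 2011: February 27, 2011.
March 2011 ends with Sunday March 27, 2011.
Last Sunday of April 2011: April 24, 2011.

April 24, 2011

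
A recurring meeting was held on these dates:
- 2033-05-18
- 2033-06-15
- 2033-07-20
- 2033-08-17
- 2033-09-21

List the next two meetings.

These are Wednesdays at 28- or 35-day spacing (28, 35, 28, 35).
The pattern: 3rd Wednesday of the month.
October 2033 — 3rd Wednesday is 2033-10-19.
3rd Wednesday of November 2033: 2033-11-16.

2033-10-19, 2033-11-16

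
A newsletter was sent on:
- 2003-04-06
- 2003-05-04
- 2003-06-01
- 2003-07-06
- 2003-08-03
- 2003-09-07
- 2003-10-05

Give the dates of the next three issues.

2003-11-02, 2003-12-07, 2004-01-04

These are Sundays at 28- or 35-day spacing (28, 28, 35, 28, 35, 28).
The pattern: 1st Sunday of the month.
November 2003 — 1st Sunday is 2003-11-02.
December 2003 — 1st Sunday is 2003-12-07.
January 2004 — 1st Sunday is 2004-01-04.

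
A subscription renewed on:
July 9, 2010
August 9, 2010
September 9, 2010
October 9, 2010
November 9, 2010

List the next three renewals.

Each date is the 9th; the gaps (31, 31, 30, 31) track the month lengths.
The rule is the 9th of each month.
December 2010: December 9, 2010.
January 2011: January 9, 2011.
February 2011: February 9, 2011.

December 9, 2010; January 9, 2011; February 9, 2011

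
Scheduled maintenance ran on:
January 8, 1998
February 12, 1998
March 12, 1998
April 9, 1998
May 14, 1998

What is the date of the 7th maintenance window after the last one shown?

All dates are Thursdays, 35, 28, 28, 35 days apart.
Specifically, the 2nd Thursday of each month.
2nd Thursday of June 1998: June 11, 1998.
July 1998 — 2nd Thursday is July 9, 1998.
August 1998 — 2nd Thursday is August 13, 1998.
2nd Thursday of September 1998: September 10, 1998.
2nd Thursday of October 1998: October 8, 1998.
2nd Thursday of November 1998: November 12, 1998.
December 1998 — 2nd Thursday is December 10, 1998.

December 10, 1998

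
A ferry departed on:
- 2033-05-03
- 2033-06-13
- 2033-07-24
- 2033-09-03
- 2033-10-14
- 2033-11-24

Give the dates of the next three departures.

2034-01-04, 2034-02-14, 2034-03-27

Gaps between consecutive events: 41, 41, 41, 41, 41 days — a constant 41-day interval.
2033-11-24 + 41 days = 2034-01-04.
2034-01-04 + 41 days = 2034-02-14.
2034-02-14 + 41 days = 2034-03-27.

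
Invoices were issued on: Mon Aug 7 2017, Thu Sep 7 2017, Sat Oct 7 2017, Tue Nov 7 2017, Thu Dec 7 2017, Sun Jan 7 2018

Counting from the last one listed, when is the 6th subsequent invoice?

Sat Jul 7 2018

Gaps: 31, 30, 31, 30, 31 days — not constant. Every event is on the 7th of the month.
Pattern: the 7th of each month.
February 2018: Wed Feb 7 2018.
March 2018: Wed Mar 7 2018.
Next: April 2018 → Sat Apr 7 2018.
Next: May 2018 → Mon May 7 2018.
June 2018: Thu Jun 7 2018.
July 2018: Sat Jul 7 2018.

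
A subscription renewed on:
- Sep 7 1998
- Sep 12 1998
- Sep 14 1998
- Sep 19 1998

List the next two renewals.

Sep 21 1998, Sep 26 1998

Every event lands on a Monday or Saturday (gaps cycle 5, 2, 5).
So the schedule is: every Monday and Saturday.
The following Monday is Sep 21 1998.
Next Saturday: Sep 26 1998.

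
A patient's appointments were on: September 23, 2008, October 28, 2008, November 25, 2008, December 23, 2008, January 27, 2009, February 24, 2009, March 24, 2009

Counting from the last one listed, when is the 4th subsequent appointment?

July 28, 2009

Gaps: 35, 28, 28, 35, 28, 28 days — a mix of 28 and 35. Every date is a Tuesday.
Each is the 4th Tuesday of its month.
April 2009 — 4th Tuesday is April 28, 2009.
May 2009 — 4th Tuesday is May 26, 2009.
June 2009 — 4th Tuesday is June 23, 2009.
July 2009 — 4th Tuesday is July 28, 2009.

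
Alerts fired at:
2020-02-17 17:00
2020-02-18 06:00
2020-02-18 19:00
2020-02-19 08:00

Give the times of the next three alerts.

2020-02-19 21:00, 2020-02-20 10:00, 2020-02-20 23:00

Spacing: 13, 13, 13 h — constant 13 h.
2020-02-19 08:00 + 13 h = 2020-02-19 21:00.
2020-02-19 21:00 + 13 h = 2020-02-20 10:00.
2020-02-20 10:00 + 13 h = 2020-02-20 23:00.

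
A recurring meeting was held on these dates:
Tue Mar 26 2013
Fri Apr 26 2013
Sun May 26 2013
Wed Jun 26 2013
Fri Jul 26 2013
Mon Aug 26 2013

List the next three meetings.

Gaps: 31, 30, 31, 30, 31 days — not constant. Every event is on the 26th of the month.
Pattern: the 26th of each month.
September 2013: Thu Sep 26 2013.
Next: October 2013 → Sat Oct 26 2013.
November 2013: Tue Nov 26 2013.

Thu Sep 26 2013, Sat Oct 26 2013, Tue Nov 26 2013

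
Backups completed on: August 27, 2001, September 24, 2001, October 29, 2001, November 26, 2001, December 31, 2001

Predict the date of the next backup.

January 28, 2002

All Mondays; the gaps (28, 35, 28, 35) vary with month length.
This is the last Monday of each month.
January 2002 ends with Monday January 28, 2002.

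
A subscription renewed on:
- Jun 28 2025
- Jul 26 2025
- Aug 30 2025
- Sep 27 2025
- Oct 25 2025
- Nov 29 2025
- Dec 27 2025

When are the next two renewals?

Jan 31 2026, Feb 28 2026

All Saturdays; the gaps (28, 35, 28, 28, 35, 28) vary with month length.
This is the last Saturday of each month.
Last Saturday of January 2026: Jan 31 2026.
February 2026 ends with Saturday Feb 28 2026.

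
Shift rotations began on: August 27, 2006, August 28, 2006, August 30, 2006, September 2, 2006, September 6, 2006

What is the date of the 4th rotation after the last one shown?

The spacing grows by 1 each time: 1, 2, 3, 4 days.
Next gap: 5 days. September 6, 2006 + 5 days = September 11, 2006.
Next gap: 6 days. September 11, 2006 + 6 days = September 17, 2006.
Next gap: 7 days. September 17, 2006 + 7 days = September 24, 2006.
Next gap: 8 days. September 24, 2006 + 8 days = October 2, 2006.

October 2, 2006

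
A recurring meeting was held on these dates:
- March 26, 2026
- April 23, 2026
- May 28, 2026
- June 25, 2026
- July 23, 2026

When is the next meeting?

August 27, 2026

These are Thursdays at 28- or 35-day spacing (28, 35, 28, 28).
The pattern: 4th Thursday of the month.
August 2026 — 4th Thursday is August 27, 2026.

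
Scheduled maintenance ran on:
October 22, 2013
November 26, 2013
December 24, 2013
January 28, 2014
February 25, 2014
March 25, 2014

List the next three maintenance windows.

April 22, 2014; May 27, 2014; June 24, 2014

All dates are Tuesdays, 35, 28, 35, 28, 28 days apart.
Specifically, the 4th Tuesday of each month.
4th Tuesday of April 2014: April 22, 2014.
4th Tuesday of May 2014: May 27, 2014.
June 2014 — 4th Tuesday is June 24, 2014.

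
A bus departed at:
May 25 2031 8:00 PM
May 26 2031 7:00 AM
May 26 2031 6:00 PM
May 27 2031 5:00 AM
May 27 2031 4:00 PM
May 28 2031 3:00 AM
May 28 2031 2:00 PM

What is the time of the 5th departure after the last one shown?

Gaps: 11, 11, 11, 11, 11, 11 hours — each event is 11 hours after the previous one.
May 28 2031 2:00 PM + 11 h = May 29 2031 1:00 AM.
May 29 2031 1:00 AM + 11 h = May 29 2031 12:00 PM.
May 29 2031 12:00 PM + 11 h = May 29 2031 11:00 PM.
May 29 2031 11:00 PM + 11 h = May 30 2031 10:00 AM.
May 30 2031 10:00 AM + 11 h = May 30 2031 9:00 PM.

May 30 2031 9:00 PM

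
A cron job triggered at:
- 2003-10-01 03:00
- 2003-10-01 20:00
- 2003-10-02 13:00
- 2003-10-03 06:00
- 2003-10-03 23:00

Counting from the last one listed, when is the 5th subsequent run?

2003-10-07 12:00

Spacing: 17, 17, 17, 17 h — constant 17 h.
2003-10-03 23:00 + 17 h = 2003-10-04 16:00.
2003-10-04 16:00 + 17 h = 2003-10-05 09:00.
2003-10-05 09:00 + 17 h = 2003-10-06 02:00.
2003-10-06 02:00 + 17 h = 2003-10-06 19:00.
2003-10-06 19:00 + 17 h = 2003-10-07 12:00.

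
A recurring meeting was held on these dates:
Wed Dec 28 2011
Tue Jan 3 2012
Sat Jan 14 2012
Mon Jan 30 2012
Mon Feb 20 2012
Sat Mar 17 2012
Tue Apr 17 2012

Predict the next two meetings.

The spacing grows by 5 each time: 6, 11, 16, 21, 26, 31 days.
Next gap: 36 days. Tue Apr 17 2012 + 36 days = Wed May 23 2012.
Next gap: 41 days. Wed May 23 2012 + 41 days = Tue Jul 3 2012.

Wed May 23 2012, Tue Jul 3 2012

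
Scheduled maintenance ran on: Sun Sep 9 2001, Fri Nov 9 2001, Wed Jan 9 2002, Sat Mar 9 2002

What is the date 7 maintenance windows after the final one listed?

The day-of-month is always 9 (61, 61, 59 days between events).
So this recurs on the 9th of every 2 months.
May 2002: Thu May 9 2002.
July 2002: Tue Jul 9 2002.
Next: September 2002 → Mon Sep 9 2002.
November 2002: Sat Nov 9 2002.
January 2003: Thu Jan 9 2003.
March 2003: Sun Mar 9 2003.
Next: May 2003 → Fri May 9 2003.

Fri May 9 2003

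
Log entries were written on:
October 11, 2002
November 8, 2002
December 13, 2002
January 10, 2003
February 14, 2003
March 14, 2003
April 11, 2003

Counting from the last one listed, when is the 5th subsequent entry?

All dates are Fridays, 28, 35, 28, 35, 28, 28 days apart.
Specifically, the 2nd Friday of each month.
2nd Friday of May 2003: May 9, 2003.
June 2003 — 2nd Friday is June 13, 2003.
July 2003 — 2nd Friday is July 11, 2003.
August 2003 — 2nd Friday is August 8, 2003.
2nd Friday of September 2003: September 12, 2003.

September 12, 2003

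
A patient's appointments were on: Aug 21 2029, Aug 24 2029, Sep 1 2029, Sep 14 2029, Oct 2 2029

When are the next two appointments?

The spacing grows by 5 each time: 3, 8, 13, 18 days.
Next gap: 23 days. Oct 2 2029 + 23 days = Oct 25 2029.
Next gap: 28 days. Oct 25 2029 + 28 days = Nov 22 2029.

Oct 25 2029, Nov 22 2029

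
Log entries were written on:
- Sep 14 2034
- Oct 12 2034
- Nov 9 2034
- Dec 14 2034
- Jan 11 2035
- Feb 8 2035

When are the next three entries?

These are Thursdays at 28- or 35-day spacing (28, 28, 35, 28, 28).
The pattern: 2nd Thursday of the month.
2nd Thursday of March 2035: Mar 8 2035.
2nd Thursday of April 2035: Apr 12 2035.
May 2035 — 2nd Thursday is May 10 2035.

Mar 8 2035, Apr 12 2035, May 10 2035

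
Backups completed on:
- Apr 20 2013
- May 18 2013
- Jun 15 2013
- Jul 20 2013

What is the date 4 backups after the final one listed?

These are Saturdays at 28- or 35-day spacing (28, 28, 35).
The pattern: 3rd Saturday of the month.
August 2013 — 3rd Saturday is Aug 17 2013.
3rd Saturday of September 2013: Sep 21 2013.
3rd Saturday of October 2013: Oct 19 2013.
November 2013 — 3rd Saturday is Nov 16 2013.

Nov 16 2013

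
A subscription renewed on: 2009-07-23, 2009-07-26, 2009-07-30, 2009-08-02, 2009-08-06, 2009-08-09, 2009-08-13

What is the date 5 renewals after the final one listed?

Every event lands on a Thursday or Sunday (gaps cycle 3, 4, 3, 4, 3, 4).
So the schedule is: every Thursday and Sunday.
The following Sunday is 2009-08-16.
Next Thursday: 2009-08-20.
Next Sunday: 2009-08-23.
Next Thursday: 2009-08-27.
The following Sunday is 2009-08-30.

2009-08-30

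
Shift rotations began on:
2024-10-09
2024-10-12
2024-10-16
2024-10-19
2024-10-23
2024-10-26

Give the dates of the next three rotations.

Every event lands on a Wednesday or Saturday (gaps cycle 3, 4, 3, 4, 3).
So the schedule is: every Wednesday and Saturday.
The following Wednesday is 2024-10-30.
The following Saturday is 2024-11-02.
The following Wednesday is 2024-11-06.

2024-10-30, 2024-11-02, 2024-11-06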